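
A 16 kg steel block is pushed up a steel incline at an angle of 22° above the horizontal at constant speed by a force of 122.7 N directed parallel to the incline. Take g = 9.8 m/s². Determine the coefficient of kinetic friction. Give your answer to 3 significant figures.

0.440

At constant speed ΣF = 0 along the incline. The applied 122.7 N acts up the slope; the weight component mg sin 22° = 58.738 N and kinetic friction μN both act down the slope.
So 122.7 = 58.738 + μ × 145.382, giving μ = (122.7 − 58.738) / 145.382 = 0.4400.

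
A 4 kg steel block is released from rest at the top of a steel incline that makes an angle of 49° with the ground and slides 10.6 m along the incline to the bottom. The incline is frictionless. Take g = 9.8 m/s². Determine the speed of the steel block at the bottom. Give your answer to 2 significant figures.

13 m/s

The weight component along the incline is mg sin 49° = 29.585 N and the normal force is N = mg cos 49° = 25.718 N.
With no friction, a = g sin 49° = 7.3962 m/s².
Starting from rest over a distance of 10.6 m, v² = 2aL = 2 × 7.3962 × 10.6 = 156.7994, so v = 12.5220 m/s.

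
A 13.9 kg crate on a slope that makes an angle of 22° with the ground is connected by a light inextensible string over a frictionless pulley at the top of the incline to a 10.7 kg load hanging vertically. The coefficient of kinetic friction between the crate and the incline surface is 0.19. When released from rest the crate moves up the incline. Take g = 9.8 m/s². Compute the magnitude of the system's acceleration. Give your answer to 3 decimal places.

For the crate on the incline: the weight component along the slope is m₁g sin 22° = 13.9 × 9.8 × 0.3746 = 51.028 N and the normal force is N = m₁g cos 22° = 126.301 N.
Kinetic friction opposes the crate's motion up the incline: f = μN = 0.19 × 126.301 = 23.997 N acting down the slope.
Newton's second law for the crate (up-slope positive): T − 51.028 − 23.997 = 13.9 a. For the hanging load (downward positive): 10.7 × 9.8 − T = 10.7 a.
Adding the two equations eliminates T: 29.835 = 24.6 a, so a = 1.2128 m/s².

1.213 m/s²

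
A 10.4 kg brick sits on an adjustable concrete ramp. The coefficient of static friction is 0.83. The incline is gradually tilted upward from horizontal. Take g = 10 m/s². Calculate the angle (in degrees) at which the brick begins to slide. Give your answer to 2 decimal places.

At the threshold of sliding, static friction is at its maximum μ_s N and exactly balances the weight component along the incline: mg sin θ = μ_s mg cos θ.
Hence tan θ = μ_s = 0.83, so θ = arctan(0.83) = 39.6927°.

39.69°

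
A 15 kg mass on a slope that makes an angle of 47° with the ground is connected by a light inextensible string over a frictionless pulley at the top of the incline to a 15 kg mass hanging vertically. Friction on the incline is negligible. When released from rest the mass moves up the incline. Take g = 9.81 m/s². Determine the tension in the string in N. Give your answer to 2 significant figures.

For the mass on the incline: the weight component along the slope is m₁g sin 47° = 15 × 9.81 × 0.7314 = 107.626 N and the normal force is N = m₁g cos 47° = 100.356 N.
Newton's second law for the mass (up-slope positive): T − 107.626 = 15 a. For the hanging mass (downward positive): 15 × 9.81 − T = 15 a.
Adding the two equations eliminates T: 39.524 = 30 a, so a = 1.3175 m/s².
Then from the hanging mass's equation, T = 15 × (9.81 − 1.3175) = 127.387 N.

130 N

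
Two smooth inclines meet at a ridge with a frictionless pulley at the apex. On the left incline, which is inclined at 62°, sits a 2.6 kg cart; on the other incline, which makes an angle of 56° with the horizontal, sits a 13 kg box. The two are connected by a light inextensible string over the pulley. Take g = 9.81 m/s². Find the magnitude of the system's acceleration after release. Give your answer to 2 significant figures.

Resolve each weight along its own incline: the 2.6 kg mass has component 2.6 × 9.81 × sin 62° = 22.520 N down its slope, and the 13 kg mass has 13 × 9.81 × sin 56° = 105.727 N down its slope.
The 13 kg side's 105.727 N exceeds the other side's 22.520 N, so that mass slides down and the 2.6 kg mass slides up. Taking that direction as positive, Newton's second law for the whole system gives 105.727 − 22.520 = (2.6 + 13) a, so a = 83.207 / 15.6 = 5.3338 m/s².

5.3 m/s²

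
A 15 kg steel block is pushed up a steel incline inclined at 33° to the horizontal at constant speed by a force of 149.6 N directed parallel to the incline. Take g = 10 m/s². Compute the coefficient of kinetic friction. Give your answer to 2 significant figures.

0.54

At constant speed ΣF = 0 along the incline. The applied 149.6 N acts up the slope; the weight component mg sin 33° = 81.696 N and kinetic friction μN both act down the slope.
So 149.6 = 81.696 + μ × 125.801, giving μ = (149.6 − 81.696) / 125.801 = 0.5398.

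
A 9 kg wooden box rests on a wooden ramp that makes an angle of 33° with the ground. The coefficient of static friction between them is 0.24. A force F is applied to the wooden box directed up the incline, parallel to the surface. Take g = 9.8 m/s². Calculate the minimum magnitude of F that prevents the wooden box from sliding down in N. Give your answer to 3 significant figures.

30.3 N

The normal force is N = mg cos 33° = 73.971 N. With F at its minimum the wooden box is on the verge of sliding down, so static friction is at its maximum μ_s N = 0.24 × 73.971 = 17.753 N and acts up the slope.
Equilibrium along the incline: F + μ_s N = mg sin 33°, so F = 48.037 − 17.753 = 30.284 N.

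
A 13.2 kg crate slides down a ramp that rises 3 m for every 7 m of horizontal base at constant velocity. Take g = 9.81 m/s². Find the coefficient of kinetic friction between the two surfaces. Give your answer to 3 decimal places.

At constant velocity the net force along the incline is zero: mg sin 23.20° = μ mg cos 23.20°.
So μ = tan 23.20° = 0.3939 / 0.9191 = 0.4286.

0.429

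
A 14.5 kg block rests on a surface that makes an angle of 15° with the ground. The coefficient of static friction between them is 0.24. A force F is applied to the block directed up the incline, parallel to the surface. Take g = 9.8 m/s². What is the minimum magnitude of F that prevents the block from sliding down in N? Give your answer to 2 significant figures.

The normal force is N = mg cos 15° = 137.258 N. With F at its minimum the block is on the verge of sliding down, so static friction is at its maximum μ_s N = 0.24 × 137.258 = 32.942 N and acts up the slope.
Equilibrium along the incline: F + μ_s N = mg sin 15°, so F = 36.778 − 32.942 = 3.836 N.

3.8 N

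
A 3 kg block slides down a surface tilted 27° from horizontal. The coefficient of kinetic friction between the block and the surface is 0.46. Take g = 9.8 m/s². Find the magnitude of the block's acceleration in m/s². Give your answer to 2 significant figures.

Resolving the weight along the incline: the component pulling the block down the slope is mg sin 27° = 3 × 9.8 × 0.4540 = 13.348 N, and the normal force is N = mg cos 27° = 3 × 9.8 × 0.8910 = 26.195 N.
Kinetic friction acts up the slope with magnitude f = μN = 0.46 × 26.195 = 12.050 N.
Net force along the incline is 13.348 − 12.050 = 1.298 N, so a = 1.298 / 3 = 0.4327 m/s².

0.43 m/s²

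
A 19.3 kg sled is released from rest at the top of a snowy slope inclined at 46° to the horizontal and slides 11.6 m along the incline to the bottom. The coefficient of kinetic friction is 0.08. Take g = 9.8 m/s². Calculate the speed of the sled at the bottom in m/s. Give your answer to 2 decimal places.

The weight component along the incline is mg sin 46° = 136.056 N and the normal force is N = mg cos 46° = 131.388 N.
Friction up the slope is f = μN = 0.08 × 131.388 = 10.511 N, so the net downslope force is 136.056 − 10.511 = 125.545 N and a = 125.545 / 19.3 = 6.5049 m/s².
Starting from rest over a distance of 11.6 m, v² = 2aL = 2 × 6.5049 × 11.6 = 150.9137, so v = 12.2847 m/s.

12.28 m/s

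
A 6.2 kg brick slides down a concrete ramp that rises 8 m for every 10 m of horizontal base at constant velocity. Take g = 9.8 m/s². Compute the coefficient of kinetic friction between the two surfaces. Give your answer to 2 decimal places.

At constant velocity the net force along the incline is zero: mg sin 38.66° = μ mg cos 38.66°.
So μ = tan 38.66° = 0.6247 / 0.7809 = 0.8000.

0.80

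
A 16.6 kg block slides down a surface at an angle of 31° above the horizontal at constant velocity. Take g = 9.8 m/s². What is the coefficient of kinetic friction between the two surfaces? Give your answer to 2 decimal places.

At constant velocity the net force along the incline is zero: mg sin 31° = μ mg cos 31°.
So μ = tan 31° = 0.5150 / 0.8572 = 0.6008.

0.60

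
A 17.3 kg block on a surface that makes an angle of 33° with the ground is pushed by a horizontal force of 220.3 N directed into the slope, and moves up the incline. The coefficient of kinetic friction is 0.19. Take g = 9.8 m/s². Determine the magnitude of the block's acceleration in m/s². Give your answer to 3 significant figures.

The horizontal push has components F cos 33° = 220.3 × 0.8387 = 184.766 N up the incline and F sin 33° = 220.3 × 0.5446 = 119.975 N pressing into the surface.
The normal force is therefore N = mg cos 33° + F sin 33° = 142.193 + 119.975 = 262.168 N, and kinetic friction down the slope is μN = 0.19 × 262.168 = 49.812 N.
Along the incline: F cos 33° − mg sin 33° − μN = ma, so 184.766 − 92.331 − 49.812 = 17.3 a, giving a = 2.4638 m/s².

2.46 m/s²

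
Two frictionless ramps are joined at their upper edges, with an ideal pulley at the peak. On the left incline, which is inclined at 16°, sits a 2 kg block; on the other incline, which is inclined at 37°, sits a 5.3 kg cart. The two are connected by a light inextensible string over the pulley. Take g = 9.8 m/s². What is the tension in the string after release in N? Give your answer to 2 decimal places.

Resolve each weight along its own incline: the 2 kg mass has component 2 × 9.8 × sin 16° = 5.402 N down its slope, and the 5.3 kg mass has 5.3 × 9.8 × sin 37° = 31.258 N down its slope.
The 5.3 kg side's 31.258 N exceeds the other side's 5.402 N, so that mass slides down and the 2 kg mass slides up. Taking that direction as positive, Newton's second law for the whole system gives 31.258 − 5.402 = (2 + 5.3) a, so a = 25.856 / 7.3 = 3.5419 m/s².
For the 2 kg mass (up-slope positive): T − 5.402 = 2 × 3.5419, so T = 12.486 N.

12.49 N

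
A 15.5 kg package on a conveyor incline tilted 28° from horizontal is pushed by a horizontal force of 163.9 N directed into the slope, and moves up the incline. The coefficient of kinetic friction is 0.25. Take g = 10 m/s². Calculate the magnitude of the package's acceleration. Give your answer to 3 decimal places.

1.193 m/s²

The horizontal push has components F cos 28° = 163.9 × 0.8829 = 144.707 N up the incline and F sin 28° = 163.9 × 0.4695 = 76.951 N pressing into the surface.
The normal force is therefore N = mg cos 28° + F sin 28° = 136.850 + 76.951 = 213.801 N, and kinetic friction down the slope is μN = 0.25 × 213.801 = 53.450 N.
Along the incline: F cos 28° − mg sin 28° − μN = ma, so 144.707 − 72.772 − 53.450 = 15.5 a, giving a = 1.1926 m/s².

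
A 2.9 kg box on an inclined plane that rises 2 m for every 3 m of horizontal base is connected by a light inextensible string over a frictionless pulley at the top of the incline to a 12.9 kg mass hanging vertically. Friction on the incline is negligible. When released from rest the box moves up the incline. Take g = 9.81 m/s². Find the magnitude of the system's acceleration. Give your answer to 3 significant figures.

7.01 m/s²

For the box on the incline: the weight component along the slope is m₁g sin 33.69° = 2.9 × 9.81 × 0.5547 = 15.781 N and the normal force is N = m₁g cos 33.69° = 23.671 N.
Newton's second law for the box (up-slope positive): T − 15.781 = 2.9 a. For the hanging mass (downward positive): 12.9 × 9.81 − T = 12.9 a.
Adding the two equations eliminates T: 110.768 = 15.8 a, so a = 7.0106 m/s².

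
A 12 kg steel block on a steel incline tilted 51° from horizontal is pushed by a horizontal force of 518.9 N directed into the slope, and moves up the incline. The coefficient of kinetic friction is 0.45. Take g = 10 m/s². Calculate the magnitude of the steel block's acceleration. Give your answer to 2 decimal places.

1.49 m/s²

The horizontal push has components F cos 51° = 518.9 × 0.6293 = 326.544 N up the incline and F sin 51° = 518.9 × 0.7771 = 403.237 N pressing into the surface.
The normal force is therefore N = mg cos 51° + F sin 51° = 75.516 + 403.237 = 478.753 N, and kinetic friction down the slope is μN = 0.45 × 478.753 = 215.439 N.
Along the incline: F cos 51° − mg sin 51° − μN = ma, so 326.544 − 93.252 − 215.439 = 12 a, giving a = 1.4877 m/s².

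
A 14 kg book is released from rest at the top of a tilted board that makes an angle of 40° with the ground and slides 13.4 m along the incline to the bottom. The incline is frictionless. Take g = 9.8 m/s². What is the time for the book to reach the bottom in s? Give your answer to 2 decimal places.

2.06 s

The weight component along the incline is mg sin 40° = 88.190 N and the normal force is N = mg cos 40° = 105.101 N.
With no friction, a = g sin 40° = 6.2993 m/s².
Starting from rest, L = ½at², so t = √(2L/a) = √(2 × 13.4 / 6.2993) = 2.0626 s.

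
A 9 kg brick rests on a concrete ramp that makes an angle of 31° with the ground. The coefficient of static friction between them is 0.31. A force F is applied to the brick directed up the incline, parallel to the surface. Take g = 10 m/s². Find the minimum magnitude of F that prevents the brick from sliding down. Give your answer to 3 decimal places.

22.438 N

The normal force is N = mg cos 31° = 77.145 N. With F at its minimum the brick is on the verge of sliding down, so static friction is at its maximum μ_s N = 0.31 × 77.145 = 23.915 N and acts up the slope.
Equilibrium along the incline: F + μ_s N = mg sin 31°, so F = 46.353 − 23.915 = 22.438 N.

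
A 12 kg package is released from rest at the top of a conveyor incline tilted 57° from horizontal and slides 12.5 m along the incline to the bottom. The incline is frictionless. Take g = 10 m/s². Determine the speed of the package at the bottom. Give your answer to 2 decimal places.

The weight component along the incline is mg sin 57° = 100.640 N and the normal force is N = mg cos 57° = 65.357 N.
With no friction, a = g sin 57° = 8.3867 m/s².
Starting from rest over a distance of 12.5 m, v² = 2aL = 2 × 8.3867 × 12.5 = 209.6675, so v = 14.4799 m/s.

14.48 m/s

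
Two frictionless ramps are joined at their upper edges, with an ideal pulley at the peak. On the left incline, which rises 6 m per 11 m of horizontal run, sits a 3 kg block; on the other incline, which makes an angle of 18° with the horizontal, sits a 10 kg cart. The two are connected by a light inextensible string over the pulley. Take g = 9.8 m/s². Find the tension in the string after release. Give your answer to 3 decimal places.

17.818 N

Resolve each weight along its own incline: the 3 kg mass has component 3 × 9.8 × sin 28.61° = 14.078 N down its slope, and the 10 kg mass has 10 × 9.8 × sin 18° = 30.284 N down its slope.
The 10 kg side's 30.284 N exceeds the other side's 14.078 N, so that mass slides down and the 3 kg mass slides up. Taking that direction as positive, Newton's second law for the whole system gives 30.284 − 14.078 = (3 + 10) a, so a = 16.206 / 13 = 1.2466 m/s².
For the 3 kg mass (up-slope positive): T − 14.078 = 3 × 1.2466, so T = 17.818 N.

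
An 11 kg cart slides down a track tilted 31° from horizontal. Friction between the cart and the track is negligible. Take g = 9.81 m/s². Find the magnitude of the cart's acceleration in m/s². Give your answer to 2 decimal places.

5.05 m/s²

Resolving the weight along the incline: the component pulling the cart down the slope is mg sin 31° = 11 × 9.81 × 0.5150 = 55.574 N, and the normal force is N = mg cos 31° = 11 × 9.81 × 0.8572 = 92.500 N.
With no friction the net force along the incline is 55.574 N, so a = g sin 31° = 55.574 / 11 = 5.0522 m/s².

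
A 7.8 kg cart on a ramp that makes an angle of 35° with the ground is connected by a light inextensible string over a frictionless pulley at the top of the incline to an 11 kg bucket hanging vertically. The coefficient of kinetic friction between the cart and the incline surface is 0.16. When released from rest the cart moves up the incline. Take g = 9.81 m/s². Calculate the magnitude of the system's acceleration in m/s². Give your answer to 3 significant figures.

2.87 m/s²

For the cart on the incline: the weight component along the slope is m₁g sin 35° = 7.8 × 9.81 × 0.5736 = 43.891 N and the normal force is N = m₁g cos 35° = 62.680 N.
Kinetic friction opposes the cart's motion up the incline: f = μN = 0.16 × 62.680 = 10.029 N acting down the slope.
Newton's second law for the cart (up-slope positive): T − 43.891 − 10.029 = 7.8 a. For the hanging bucket (downward positive): 11 × 9.81 − T = 11 a.
Adding the two equations eliminates T: 53.990 = 18.8 a, so a = 2.8718 m/s².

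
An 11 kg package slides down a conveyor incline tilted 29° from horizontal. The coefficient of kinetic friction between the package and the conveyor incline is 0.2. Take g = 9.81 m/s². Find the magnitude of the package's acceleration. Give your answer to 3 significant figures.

Resolving the weight along the incline: the component pulling the package down the slope is mg sin 29° = 11 × 9.81 × 0.4848 = 52.315 N, and the normal force is N = mg cos 29° = 11 × 9.81 × 0.8746 = 94.378 N.
Kinetic friction acts up the slope with magnitude f = μN = 0.2 × 94.378 = 18.876 N.
Net force along the incline is 52.315 − 18.876 = 33.439 N, so a = 33.439 / 11 = 3.0399 m/s².

3.04 m/s²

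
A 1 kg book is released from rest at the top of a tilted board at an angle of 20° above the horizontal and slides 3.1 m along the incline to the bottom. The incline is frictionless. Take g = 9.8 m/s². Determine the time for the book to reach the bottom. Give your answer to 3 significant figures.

The weight component along the incline is mg sin 20° = 3.352 N and the normal force is N = mg cos 20° = 9.209 N.
With no friction, a = g sin 20° = 3.3518 m/s².
Starting from rest, L = ½at², so t = √(2L/a) = √(2 × 3.1 / 3.3518) = 1.3601 s.

1.36 s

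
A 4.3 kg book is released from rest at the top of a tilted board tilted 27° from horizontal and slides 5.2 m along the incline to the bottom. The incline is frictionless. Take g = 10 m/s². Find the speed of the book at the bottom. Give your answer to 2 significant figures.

The weight component along the incline is mg sin 27° = 19.522 N and the normal force is N = mg cos 27° = 38.313 N.
With no friction, a = g sin 27° = 4.5399 m/s².
Starting from rest over a distance of 5.2 m, v² = 2aL = 2 × 4.5399 × 5.2 = 47.2150, so v = 6.8713 m/s.

6.9 m/s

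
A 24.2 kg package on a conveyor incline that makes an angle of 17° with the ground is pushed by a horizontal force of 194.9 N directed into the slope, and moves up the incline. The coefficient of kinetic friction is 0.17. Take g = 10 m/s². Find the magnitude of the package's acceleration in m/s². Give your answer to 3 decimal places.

The horizontal push has components F cos 17° = 194.9 × 0.9563 = 186.383 N up the incline and F sin 17° = 194.9 × 0.2924 = 56.989 N pressing into the surface.
The normal force is therefore N = mg cos 17° + F sin 17° = 231.425 + 56.989 = 288.414 N, and kinetic friction down the slope is μN = 0.17 × 288.414 = 49.030 N.
Along the incline: F cos 17° − mg sin 17° − μN = ma, so 186.383 − 70.761 − 49.030 = 24.2 a, giving a = 2.7517 m/s².

2.752 m/s²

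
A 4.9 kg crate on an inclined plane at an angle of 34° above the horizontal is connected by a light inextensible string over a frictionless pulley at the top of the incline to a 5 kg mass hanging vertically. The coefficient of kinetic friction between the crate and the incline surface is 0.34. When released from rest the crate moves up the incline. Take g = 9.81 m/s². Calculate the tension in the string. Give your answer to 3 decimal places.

44.696 N

For the crate on the incline: the weight component along the slope is m₁g sin 34° = 4.9 × 9.81 × 0.5592 = 26.880 N and the normal force is N = m₁g cos 34° = 39.851 N.
Kinetic friction opposes the crate's motion up the incline: f = μN = 0.34 × 39.851 = 13.549 N acting down the slope.
Newton's second law for the crate (up-slope positive): T − 26.880 − 13.549 = 4.9 a. For the hanging mass (downward positive): 5 × 9.81 − T = 5 a.
Adding the two equations eliminates T: 8.621 = 9.9 a, so a = 0.8708 m/s².
Then from the hanging mass's equation, T = 5 × (9.81 − 0.8708) = 44.696 N.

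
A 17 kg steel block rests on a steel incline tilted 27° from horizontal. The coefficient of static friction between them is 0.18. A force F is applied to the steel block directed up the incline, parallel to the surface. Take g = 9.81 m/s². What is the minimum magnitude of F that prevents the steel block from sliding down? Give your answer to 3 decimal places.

48.965 N

The normal force is N = mg cos 27° = 148.593 N. With F at its minimum the steel block is on the verge of sliding down, so static friction is at its maximum μ_s N = 0.18 × 148.593 = 26.747 N and acts up the slope.
Equilibrium along the incline: F + μ_s N = mg sin 27°, so F = 75.712 − 26.747 = 48.965 N.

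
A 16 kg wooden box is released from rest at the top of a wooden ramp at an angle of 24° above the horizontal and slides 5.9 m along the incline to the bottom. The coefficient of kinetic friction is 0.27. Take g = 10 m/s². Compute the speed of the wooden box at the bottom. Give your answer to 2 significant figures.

4.3 m/s

The weight component along the incline is mg sin 24° = 65.078 N and the normal force is N = mg cos 24° = 146.167 N.
Friction up the slope is f = μN = 0.27 × 146.167 = 39.465 N, so the net downslope force is 65.078 − 39.465 = 25.613 N and a = 25.613 / 16 = 1.6008 m/s².
Starting from rest over a distance of 5.9 m, v² = 2aL = 2 × 1.6008 × 5.9 = 18.8894, so v = 4.3462 m/s.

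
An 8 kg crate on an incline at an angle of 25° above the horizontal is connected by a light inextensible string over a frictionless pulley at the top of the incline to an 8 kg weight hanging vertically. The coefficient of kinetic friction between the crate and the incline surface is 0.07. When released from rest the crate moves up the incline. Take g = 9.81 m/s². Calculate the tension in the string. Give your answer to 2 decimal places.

For the crate on the incline: the weight component along the slope is m₁g sin 25° = 8 × 9.81 × 0.4226 = 33.166 N and the normal force is N = m₁g cos 25° = 71.127 N.
Kinetic friction opposes the crate's motion up the incline: f = μN = 0.07 × 71.127 = 4.979 N acting down the slope.
Newton's second law for the crate (up-slope positive): T − 33.166 − 4.979 = 8 a. For the hanging weight (downward positive): 8 × 9.81 − T = 8 a.
Adding the two equations eliminates T: 40.335 = 16 a, so a = 2.5209 m/s².
Then from the hanging weight's equation, T = 8 × (9.81 − 2.5209) = 58.313 N.

58.31 N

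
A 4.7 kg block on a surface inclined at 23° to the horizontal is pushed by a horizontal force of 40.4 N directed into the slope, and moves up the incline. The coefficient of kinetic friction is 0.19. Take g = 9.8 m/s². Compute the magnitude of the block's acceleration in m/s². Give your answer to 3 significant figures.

The horizontal push has components F cos 23° = 40.4 × 0.9205 = 37.188 N up the incline and F sin 23° = 40.4 × 0.3907 = 15.784 N pressing into the surface.
The normal force is therefore N = mg cos 23° + F sin 23° = 42.398 + 15.784 = 58.182 N, and kinetic friction down the slope is μN = 0.19 × 58.182 = 11.055 N.
Along the incline: F cos 23° − mg sin 23° − μN = ma, so 37.188 − 17.996 − 11.055 = 4.7 a, giving a = 1.7313 m/s².

1.73 m/s²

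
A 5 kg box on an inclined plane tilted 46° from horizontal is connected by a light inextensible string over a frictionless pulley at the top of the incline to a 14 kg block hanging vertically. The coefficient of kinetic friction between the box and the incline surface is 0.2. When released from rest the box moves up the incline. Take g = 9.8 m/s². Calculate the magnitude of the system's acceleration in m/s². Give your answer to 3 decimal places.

5.008 m/s²

For the box on the incline: the weight component along the slope is m₁g sin 46° = 5 × 9.8 × 0.7193 = 35.246 N and the normal force is N = m₁g cos 46° = 34.038 N.
Kinetic friction opposes the box's motion up the incline: f = μN = 0.2 × 34.038 = 6.808 N acting down the slope.
Newton's second law for the box (up-slope positive): T − 35.246 − 6.808 = 5 a. For the hanging block (downward positive): 14 × 9.8 − T = 14 a.
Adding the two equations eliminates T: 95.146 = 19 a, so a = 5.0077 m/s².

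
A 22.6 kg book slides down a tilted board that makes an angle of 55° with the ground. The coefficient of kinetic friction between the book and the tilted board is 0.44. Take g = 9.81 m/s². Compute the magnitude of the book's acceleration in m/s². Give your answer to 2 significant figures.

Resolving the weight along the incline: the component pulling the book down the slope is mg sin 55° = 22.6 × 9.81 × 0.8192 = 181.622 N, and the normal force is N = mg cos 55° = 22.6 × 9.81 × 0.5736 = 127.171 N.
Kinetic friction acts up the slope with magnitude f = μN = 0.44 × 127.171 = 55.955 N.
Net force along the incline is 181.622 − 55.955 = 125.667 N, so a = 125.667 / 22.6 = 5.5605 m/s².

5.6 m/s²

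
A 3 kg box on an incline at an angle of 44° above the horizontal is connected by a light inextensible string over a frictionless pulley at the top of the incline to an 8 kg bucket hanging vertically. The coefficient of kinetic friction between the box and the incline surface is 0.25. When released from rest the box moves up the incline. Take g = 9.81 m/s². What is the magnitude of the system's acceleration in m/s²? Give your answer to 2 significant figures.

For the box on the incline: the weight component along the slope is m₁g sin 44° = 3 × 9.81 × 0.6947 = 20.445 N and the normal force is N = m₁g cos 44° = 21.170 N.
Kinetic friction opposes the box's motion up the incline: f = μN = 0.25 × 21.170 = 5.293 N acting down the slope.
Newton's second law for the box (up-slope positive): T − 20.445 − 5.293 = 3 a. For the hanging bucket (downward positive): 8 × 9.81 − T = 8 a.
Adding the two equations eliminates T: 52.742 = 11 a, so a = 4.7947 m/s².

4.8 m/s²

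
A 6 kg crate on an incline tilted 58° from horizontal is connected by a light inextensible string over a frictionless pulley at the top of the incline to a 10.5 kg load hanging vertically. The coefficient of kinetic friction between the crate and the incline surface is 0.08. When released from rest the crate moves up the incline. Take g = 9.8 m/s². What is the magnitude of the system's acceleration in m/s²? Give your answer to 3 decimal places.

3.063 m/s²

For the crate on the incline: the weight component along the slope is m₁g sin 58° = 6 × 9.8 × 0.8480 = 49.862 N and the normal force is N = m₁g cos 58° = 31.159 N.
Kinetic friction opposes the crate's motion up the incline: f = μN = 0.08 × 31.159 = 2.493 N acting down the slope.
Newton's second law for the crate (up-slope positive): T − 49.862 − 2.493 = 6 a. For the hanging load (downward positive): 10.5 × 9.8 − T = 10.5 a.
Adding the two equations eliminates T: 50.545 = 16.5 a, so a = 3.0633 m/s².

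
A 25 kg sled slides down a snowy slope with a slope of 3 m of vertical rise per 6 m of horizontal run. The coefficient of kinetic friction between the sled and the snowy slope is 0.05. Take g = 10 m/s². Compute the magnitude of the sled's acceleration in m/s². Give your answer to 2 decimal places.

Resolving the weight along the incline: the component pulling the sled down the slope is mg sin 26.57° = 25 × 10 × 0.4472 = 111.800 N, and the normal force is N = mg cos 26.57° = 25 × 10 × 0.8944 = 223.600 N.
Kinetic friction acts up the slope with magnitude f = μN = 0.05 × 223.600 = 11.180 N.
Net force along the incline is 111.800 − 11.180 = 100.620 N, so a = 100.620 / 25 = 4.0248 m/s².

4.02 m/s²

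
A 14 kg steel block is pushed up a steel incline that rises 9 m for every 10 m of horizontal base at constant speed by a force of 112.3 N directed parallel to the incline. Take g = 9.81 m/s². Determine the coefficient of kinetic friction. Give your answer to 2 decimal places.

At constant speed ΣF = 0 along the incline. The applied 112.3 N acts up the slope; the weight component mg sin 41.99° = 91.876 N and kinetic friction μN both act down the slope.
So 112.3 = 91.876 + μ × 102.084, giving μ = (112.3 − 91.876) / 102.084 = 0.2001.

0.20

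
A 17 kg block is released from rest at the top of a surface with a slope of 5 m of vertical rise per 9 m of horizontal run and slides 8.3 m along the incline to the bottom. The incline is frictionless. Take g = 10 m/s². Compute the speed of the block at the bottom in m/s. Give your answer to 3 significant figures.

8.98 m/s

The weight component along the incline is mg sin 29.05° = 82.559 N and the normal force is N = mg cos 29.05° = 148.607 N.
With no friction, a = g sin 29.05° = 4.8564 m/s².
Starting from rest over a distance of 8.3 m, v² = 2aL = 2 × 4.8564 × 8.3 = 80.6162, so v = 8.9787 m/s.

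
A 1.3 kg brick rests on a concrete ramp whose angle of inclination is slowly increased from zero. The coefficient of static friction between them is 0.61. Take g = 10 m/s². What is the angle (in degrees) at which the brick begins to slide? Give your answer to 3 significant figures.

31.4°

At the threshold of sliding, static friction is at its maximum μ_s N and exactly balances the weight component along the incline: mg sin θ = μ_s mg cos θ.
Hence tan θ = μ_s = 0.61, so θ = arctan(0.61) = 31.3832°.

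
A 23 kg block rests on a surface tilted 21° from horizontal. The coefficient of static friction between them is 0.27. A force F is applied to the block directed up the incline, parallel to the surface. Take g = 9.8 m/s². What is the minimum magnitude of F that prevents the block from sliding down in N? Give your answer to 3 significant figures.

24.0 N

The normal force is N = mg cos 21° = 210.429 N. With F at its minimum the block is on the verge of sliding down, so static friction is at its maximum μ_s N = 0.27 × 210.429 = 56.816 N and acts up the slope.
Equilibrium along the incline: F + μ_s N = mg sin 21°, so F = 80.776 − 56.816 = 23.960 N.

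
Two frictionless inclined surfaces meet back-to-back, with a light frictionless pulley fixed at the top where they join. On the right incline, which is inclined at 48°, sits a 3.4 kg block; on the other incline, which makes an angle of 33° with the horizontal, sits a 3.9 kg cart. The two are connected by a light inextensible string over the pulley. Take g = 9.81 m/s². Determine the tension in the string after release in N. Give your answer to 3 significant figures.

Resolve each weight along its own incline: the 3.4 kg mass has component 3.4 × 9.81 × sin 48° = 24.787 N down its slope, and the 3.9 kg mass has 3.9 × 9.81 × sin 33° = 20.837 N down its slope.
The 3.4 kg side's 24.787 N exceeds the other side's 20.837 N, so that mass slides down and the 3.9 kg mass slides up. Taking that direction as positive, Newton's second law for the whole system gives 24.787 − 20.837 = (3.4 + 3.9) a, so a = 3.950 / 7.3 = 0.5411 m/s².
For the 3.9 kg mass (up-slope positive): T − 20.837 = 3.9 × 0.5411, so T = 22.947 N.

22.9 N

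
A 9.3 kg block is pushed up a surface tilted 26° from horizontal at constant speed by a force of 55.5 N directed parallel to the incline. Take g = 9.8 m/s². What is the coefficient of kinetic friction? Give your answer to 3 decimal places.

At constant speed ΣF = 0 along the incline. The applied 55.5 N acts up the slope; the weight component mg sin 26° = 39.953 N and kinetic friction μN both act down the slope.
So 55.5 = 39.953 + μ × 81.916, giving μ = (55.5 − 39.953) / 81.916 = 0.1898.

0.190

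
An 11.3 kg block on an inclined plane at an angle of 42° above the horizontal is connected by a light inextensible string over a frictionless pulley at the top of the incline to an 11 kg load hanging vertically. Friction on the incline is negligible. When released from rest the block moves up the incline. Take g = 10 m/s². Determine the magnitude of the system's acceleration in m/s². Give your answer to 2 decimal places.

For the block on the incline: the weight component along the slope is m₁g sin 42° = 11.3 × 10 × 0.6691 = 75.608 N and the normal force is N = m₁g cos 42° = 83.975 N.
Newton's second law for the block (up-slope positive): T − 75.608 = 11.3 a. For the hanging load (downward positive): 11 × 10 − T = 11 a.
Adding the two equations eliminates T: 34.392 = 22.3 a, so a = 1.5422 m/s².

1.54 m/s²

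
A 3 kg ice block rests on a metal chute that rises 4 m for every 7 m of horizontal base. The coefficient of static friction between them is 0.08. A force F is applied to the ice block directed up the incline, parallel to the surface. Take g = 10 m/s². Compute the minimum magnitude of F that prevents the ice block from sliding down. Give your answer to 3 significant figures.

12.8 N

The normal force is N = mg cos 29.74° = 26.047 N. With F at its minimum the ice block is on the verge of sliding down, so static friction is at its maximum μ_s N = 0.08 × 26.047 = 2.084 N and acts up the slope.
Equilibrium along the incline: F + μ_s N = mg sin 29.74°, so F = 14.884 − 2.084 = 12.800 N.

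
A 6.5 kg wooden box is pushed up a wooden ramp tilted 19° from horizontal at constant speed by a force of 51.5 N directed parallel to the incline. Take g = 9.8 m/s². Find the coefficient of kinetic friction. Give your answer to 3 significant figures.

At constant speed ΣF = 0 along the incline. The applied 51.5 N acts up the slope; the weight component mg sin 19° = 20.739 N and kinetic friction μN both act down the slope.
So 51.5 = 20.739 + μ × 60.230, giving μ = (51.5 − 20.739) / 60.230 = 0.5107.

0.511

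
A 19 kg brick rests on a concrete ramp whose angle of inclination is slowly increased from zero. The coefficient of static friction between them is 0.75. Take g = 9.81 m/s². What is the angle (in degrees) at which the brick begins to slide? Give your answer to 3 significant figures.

36.9°

At the threshold of sliding, static friction is at its maximum μ_s N and exactly balances the weight component along the incline: mg sin θ = μ_s mg cos θ.
Hence tan θ = μ_s = 0.75, so θ = arctan(0.75) = 36.8699°.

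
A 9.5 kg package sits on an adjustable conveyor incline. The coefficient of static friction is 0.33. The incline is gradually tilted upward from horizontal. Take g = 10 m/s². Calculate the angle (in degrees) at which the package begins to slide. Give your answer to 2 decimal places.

At the threshold of sliding, static friction is at its maximum μ_s N and exactly balances the weight component along the incline: mg sin θ = μ_s mg cos θ.
Hence tan θ = μ_s = 0.33, so θ = arctan(0.33) = 18.2629°.

18.26°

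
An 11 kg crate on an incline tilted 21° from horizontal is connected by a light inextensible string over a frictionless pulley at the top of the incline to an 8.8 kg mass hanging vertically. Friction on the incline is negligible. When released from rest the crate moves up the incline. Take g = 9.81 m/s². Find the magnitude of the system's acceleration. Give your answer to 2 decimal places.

2.41 m/s²

For the crate on the incline: the weight component along the slope is m₁g sin 21° = 11 × 9.81 × 0.3584 = 38.675 N and the normal force is N = m₁g cos 21° = 100.743 N.
Newton's second law for the crate (up-slope positive): T − 38.675 = 11 a. For the hanging mass (downward positive): 8.8 × 9.81 − T = 8.8 a.
Adding the two equations eliminates T: 47.653 = 19.8 a, so a = 2.4067 m/s².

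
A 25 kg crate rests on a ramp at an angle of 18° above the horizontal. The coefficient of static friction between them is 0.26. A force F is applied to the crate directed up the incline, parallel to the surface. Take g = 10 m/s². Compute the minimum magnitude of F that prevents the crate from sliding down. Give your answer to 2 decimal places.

15.44 N

The normal force is N = mg cos 18° = 237.764 N. With F at its minimum the crate is on the verge of sliding down, so static friction is at its maximum μ_s N = 0.26 × 237.764 = 61.819 N and acts up the slope.
Equilibrium along the incline: F + μ_s N = mg sin 18°, so F = 77.254 − 61.819 = 15.435 N.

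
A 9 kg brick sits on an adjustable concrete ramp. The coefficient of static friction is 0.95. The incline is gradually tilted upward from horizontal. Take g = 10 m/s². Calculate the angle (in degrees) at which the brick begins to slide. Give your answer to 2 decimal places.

At the threshold of sliding, static friction is at its maximum μ_s N and exactly balances the weight component along the incline: mg sin θ = μ_s mg cos θ.
Hence tan θ = μ_s = 0.95, so θ = arctan(0.95) = 43.5312°.

43.53°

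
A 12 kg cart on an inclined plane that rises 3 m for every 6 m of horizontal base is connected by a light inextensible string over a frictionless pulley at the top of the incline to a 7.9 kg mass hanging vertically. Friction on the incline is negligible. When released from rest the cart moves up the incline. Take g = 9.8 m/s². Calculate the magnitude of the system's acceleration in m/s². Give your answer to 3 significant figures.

For the cart on the incline: the weight component along the slope is m₁g sin 26.57° = 12 × 9.8 × 0.4472 = 52.591 N and the normal force is N = m₁g cos 26.57° = 105.185 N.
Newton's second law for the cart (up-slope positive): T − 52.591 = 12 a. For the hanging mass (downward positive): 7.9 × 9.8 − T = 7.9 a.
Adding the two equations eliminates T: 24.829 = 19.9 a, so a = 1.2477 m/s².

1.25 m/s²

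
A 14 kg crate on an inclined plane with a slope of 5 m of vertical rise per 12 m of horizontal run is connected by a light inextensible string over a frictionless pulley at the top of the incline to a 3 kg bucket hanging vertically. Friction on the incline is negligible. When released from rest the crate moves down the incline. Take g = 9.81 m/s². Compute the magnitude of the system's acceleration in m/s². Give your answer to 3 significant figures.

1.38 m/s²

For the crate on the incline: the weight component along the slope is m₁g sin 22.62° = 14 × 9.81 × 0.3846 = 52.821 N and the normal force is N = m₁g cos 22.62° = 126.775 N.
Newton's second law for the crate (down-slope positive): 52.821 − T = 14 a. For the hanging bucket (upward positive): T − 3 × 9.81 = 3 a.
Adding the two equations eliminates T: 23.391 = 17 a, so a = 1.3759 m/s².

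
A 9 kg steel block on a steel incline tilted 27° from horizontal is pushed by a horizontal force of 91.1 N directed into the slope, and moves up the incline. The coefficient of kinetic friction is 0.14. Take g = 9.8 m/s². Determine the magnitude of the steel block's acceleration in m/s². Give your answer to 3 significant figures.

The horizontal push has components F cos 27° = 91.1 × 0.8910 = 81.170 N up the incline and F sin 27° = 91.1 × 0.4540 = 41.359 N pressing into the surface.
The normal force is therefore N = mg cos 27° + F sin 27° = 78.586 + 41.359 = 119.945 N, and kinetic friction down the slope is μN = 0.14 × 119.945 = 16.792 N.
Along the incline: F cos 27° − mg sin 27° − μN = ma, so 81.170 − 40.043 − 16.792 = 9 a, giving a = 2.7039 m/s².

2.70 m/s²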